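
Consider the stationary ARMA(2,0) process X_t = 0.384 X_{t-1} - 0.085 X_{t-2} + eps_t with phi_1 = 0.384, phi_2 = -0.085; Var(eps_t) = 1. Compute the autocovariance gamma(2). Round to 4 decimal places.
\gamma(2) = 0.0586

Multiply the model equation by X_{t-k} and take expectations. With theta_0 = psi_0 = 1 and psi_j the MA(infinity) weights, this gives
  gamma(k) - sum_i phi_i gamma(k-i) = c_k,
  c_k = sigma^2 * sum_{j=k..q} theta_j psi_{j-k}   (c_k = 0 for k > q),
using gamma(-m) = gamma(m).
Pure AR (q = 0): c_0 = sigma^2 = 1, c_k = 0 for k >= 1.
Equations for k = 0, 1, 2 (AR order 2, c_2 = 0):
  (E0) gamma(0) = phi_1 gamma(1) + phi_2 gamma(2) + c_0
  (E1) gamma(1) = phi_1 gamma(0) + phi_2 gamma(1) + c_1
  (E2) gamma(2) = phi_1 gamma(1) + phi_2 gamma(0)
From (E1): gamma(1) = A gamma(0) + B with
  A = phi_1 / (1 - phi_2) = 0.384 / 1.085 = 0.353917,   B = c_1 / (1 - phi_2) = 0 / 1.085 = 0.
Insert (E2) into (E0): gamma(0) (1 - phi_2^2) = phi_1 (1 + phi_2) gamma(1) + c_0.
  phi_1 (1 + phi_2) = (0.384)(0.915) = 0.35136,   1 - phi_2^2 = 0.992775.
Replace gamma(1) by A gamma(0) + B and collect gamma(0):
  gamma(0) [0.992775 - (0.35136)(0.353917)] = c_0 = 1
  gamma(0) * 0.868423 = 1
  gamma(0) = 1 / 0.868423 = 1.151513.
  gamma(1) = A gamma(0) = (0.353917)(1.151513) = 0.40754.
  gamma(2) = phi_1 gamma(1) + phi_2 gamma(0) = (0.384)(0.40754) + (-0.085)(1.151513) = 0.058617.
Therefore gamma(2) = 0.0586 (to 4 decimal places).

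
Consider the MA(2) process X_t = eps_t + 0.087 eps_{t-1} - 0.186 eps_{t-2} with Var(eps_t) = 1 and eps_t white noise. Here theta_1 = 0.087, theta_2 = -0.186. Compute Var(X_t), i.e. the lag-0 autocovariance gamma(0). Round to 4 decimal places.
\gamma(0) = 1.0422

For an MA(q) process X_t = eps_t + sum_i theta_i eps_{t-i} with
Var(eps_t) = sigma^2, the variance is
  gamma(0) = sigma^2 * (1 + sum_i theta_i^2).
  sum_i theta_i^2 = (0.087)^2 + (-0.186)^2 = 0.007569 + 0.034596 = 0.042165.
  gamma(0) = 1 * (1 + 0.042165) = 1 * 1.042165 = 1.042165, which rounds to 1.0422.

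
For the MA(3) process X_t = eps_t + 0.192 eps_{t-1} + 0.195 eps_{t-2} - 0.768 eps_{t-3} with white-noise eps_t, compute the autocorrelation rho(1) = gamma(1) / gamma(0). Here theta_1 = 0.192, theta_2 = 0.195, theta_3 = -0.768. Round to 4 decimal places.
\rho(1) = 0.0479

For an MA(q) process with theta_0 = 1, the autocovariance is
  gamma(k) = sigma^2 * sum_{i=0..q-k} theta_i * theta_{i+k},
and rho(k) = gamma(k) / gamma(0). Sigma^2 cancels.
  numerator   = (1)*(0.192) + (0.192)*(0.195) + (0.195)*(-0.768) = 0.07968.
  denominator = (1)^2 + (0.192)^2 + (0.195)^2 + (-0.768)^2 = 1.664713.
  rho(1) = 0.07968 / 1.664713 = 0.0479.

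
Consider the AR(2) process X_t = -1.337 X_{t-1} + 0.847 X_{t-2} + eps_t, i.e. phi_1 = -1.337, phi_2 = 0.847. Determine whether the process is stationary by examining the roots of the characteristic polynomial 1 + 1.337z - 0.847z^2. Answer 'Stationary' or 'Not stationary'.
\text{Not stationary}

The AR(p) characteristic polynomial is P(z) = 1 + 1.337z - 0.847z^2.
Stationarity requires all roots to lie outside the unit circle, i.e. |z| > 1 for every root.
Set 1 + (1.337) z + (-0.847) z^2 = 0, i.e. a z^2 + b z + c = 0 with a = -0.847, b = 1.337, c = 1.
Discriminant D = b^2 - 4ac = (1.337)^2 - 4*(-0.847)*1 = 1.787569 - (-3.388) = 5.175569.
D >= 0, so the roots are real: z = (-b +/- sqrt(D)) / (2a) = (-1.337 +/- 2.274988) / (-1.694).
  z_1 = (-1.337 + 2.274988) / (-1.694) = -0.5537,   |z_1| = 0.5537.
  z_2 = (-1.337 - 2.274988) / (-1.694) = 2.1322,   |z_2| = 2.1322.
Moduli of all roots: 0.5537, 2.1322.
All moduli strictly greater than 1? No.
Verdict: Not stationary.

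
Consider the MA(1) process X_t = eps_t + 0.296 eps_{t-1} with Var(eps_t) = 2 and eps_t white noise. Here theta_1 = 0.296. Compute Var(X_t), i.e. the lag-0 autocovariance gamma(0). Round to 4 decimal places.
\gamma(0) = 2.1752

For an MA(q) process X_t = eps_t + sum_i theta_i eps_{t-i} with
Var(eps_t) = sigma^2, the variance is
  gamma(0) = sigma^2 * (1 + sum_i theta_i^2).
  sum_i theta_i^2 = (0.296)^2 = 0.087616.
  gamma(0) = 2 * (1 + 0.087616) = 2 * 1.087616 = 2.175232, which rounds to 2.1752.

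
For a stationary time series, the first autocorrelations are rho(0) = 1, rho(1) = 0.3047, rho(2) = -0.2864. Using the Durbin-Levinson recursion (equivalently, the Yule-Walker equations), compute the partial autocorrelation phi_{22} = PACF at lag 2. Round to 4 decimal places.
\phi_{22} = -0.4181

The PACF at lag k is phi_{kk}, the last component of the solution
to the Yule-Walker system G_k phi = r_k where
  (G_k)_{ij} = rho(|i - j|), (r_k)_i = rho(i), i,j = 1..k.
Equivalently, Durbin-Levinson gives phi_{kk} iteratively:
  phi_{11} = rho(1)
  phi_{kk} = [rho(k) - sum_{j=1..k-1} phi_{k-1,j} rho(k-j)]
            / [1 - sum_{j=1..k-1} phi_{k-1,j} rho(j)],
  phi_{k,j} = phi_{k-1,j} - phi_{kk} phi_{k-1,k-j},  j = 1..k-1.
Step k = 1:
  phi_11 = rho(1) = 0.3047.
Step k = 2:
  phi_22 = [rho(2) - phi_11 rho(1)] / [1 - phi_11 rho(1)] = [-0.2864 - (0.3047)(0.3047)] / [1 - (0.3047)(0.3047)]
         = -0.37924209 / 0.90715791 = -0.4181.
Therefore phi_{22} = -0.4181.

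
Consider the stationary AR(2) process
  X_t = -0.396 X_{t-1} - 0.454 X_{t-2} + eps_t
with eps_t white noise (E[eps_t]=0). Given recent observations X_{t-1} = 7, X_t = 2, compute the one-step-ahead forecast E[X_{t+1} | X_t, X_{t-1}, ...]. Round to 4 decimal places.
E[X_{t+1} \mid \mathcal F_t] = -3.9700

For an AR(p) model X_t = c + sum_i phi_i X_{t-i} + eps_t, the
one-step-ahead conditional mean is
  E[X_{t+1} | X_t, ...] = c + sum_i phi_i X_{t+1-i}.
Substitute known values:
  E[X_{t+1} | ...] = (-0.396) * (2) + (-0.454) * (7)
                   = -3.9700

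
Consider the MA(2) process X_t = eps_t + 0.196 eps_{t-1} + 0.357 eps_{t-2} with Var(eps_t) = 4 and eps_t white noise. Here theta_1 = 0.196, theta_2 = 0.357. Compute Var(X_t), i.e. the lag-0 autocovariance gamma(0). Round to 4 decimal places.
\gamma(0) = 4.6635

For an MA(q) process X_t = eps_t + sum_i theta_i eps_{t-i} with
Var(eps_t) = sigma^2, the variance is
  gamma(0) = sigma^2 * (1 + sum_i theta_i^2).
  sum_i theta_i^2 = (0.196)^2 + (0.357)^2 = 0.038416 + 0.127449 = 0.165865.
  gamma(0) = 4 * (1 + 0.165865) = 4 * 1.165865 = 4.66346, which rounds to 4.6635.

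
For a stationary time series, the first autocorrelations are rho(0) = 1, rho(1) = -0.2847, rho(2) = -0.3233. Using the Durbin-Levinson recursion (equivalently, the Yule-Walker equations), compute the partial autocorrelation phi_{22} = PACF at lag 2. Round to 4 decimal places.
\phi_{22} = -0.4400

The PACF at lag k is phi_{kk}, the last component of the solution
to the Yule-Walker system G_k phi = r_k where
  (G_k)_{ij} = rho(|i - j|), (r_k)_i = rho(i), i,j = 1..k.
Equivalently, Durbin-Levinson gives phi_{kk} iteratively:
  phi_{11} = rho(1)
  phi_{kk} = [rho(k) - sum_{j=1..k-1} phi_{k-1,j} rho(k-j)]
            / [1 - sum_{j=1..k-1} phi_{k-1,j} rho(j)],
  phi_{k,j} = phi_{k-1,j} - phi_{kk} phi_{k-1,k-j},  j = 1..k-1.
Step k = 1:
  phi_11 = rho(1) = -0.2847.
Step k = 2:
  phi_22 = [rho(2) - phi_11 rho(1)] / [1 - phi_11 rho(1)] = [-0.3233 - (-0.2847)(-0.2847)] / [1 - (-0.2847)(-0.2847)]
         = -0.40435409 / 0.91894591 = -0.44.
Therefore phi_{22} = -0.4400.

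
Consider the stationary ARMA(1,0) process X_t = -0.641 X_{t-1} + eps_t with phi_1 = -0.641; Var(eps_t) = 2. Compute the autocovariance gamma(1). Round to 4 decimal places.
\gamma(1) = -2.1761

Multiply the model equation by X_{t-k} and take expectations. With theta_0 = psi_0 = 1 and psi_j the MA(infinity) weights, this gives
  gamma(k) - sum_i phi_i gamma(k-i) = c_k,
  c_k = sigma^2 * sum_{j=k..q} theta_j psi_{j-k}   (c_k = 0 for k > q),
using gamma(-m) = gamma(m).
Pure AR (q = 0): c_0 = sigma^2 = 2, c_k = 0 for k >= 1.
Equations for k = 0 and k = 1 (AR order 1):
  gamma(0) = phi_1 gamma(1) + c_0
  gamma(1) = phi_1 gamma(0) + c_1
Substituting the second into the first: gamma(0) (1 - phi_1^2) = c_0 + phi_1 c_1, so
  gamma(0) = c_0 / (1 - phi_1^2) = 2 / (1 - (-0.641)^2) = 2 / 0.589119 = 3.3949.
  gamma(1) = phi_1 gamma(0) = (-0.641)(3.3949) = -2.176131.
Therefore gamma(1) = -2.1761 (to 4 decimal places).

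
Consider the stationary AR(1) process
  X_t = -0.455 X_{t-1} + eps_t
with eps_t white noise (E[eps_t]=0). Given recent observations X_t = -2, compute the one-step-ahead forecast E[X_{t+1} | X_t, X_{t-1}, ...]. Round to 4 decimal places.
E[X_{t+1} \mid \mathcal F_t] = 0.9100

For an AR(p) model X_t = c + sum_i phi_i X_{t-i} + eps_t, the
one-step-ahead conditional mean is
  E[X_{t+1} | X_t, ...] = c + sum_i phi_i X_{t+1-i}.
Substitute known values:
  E[X_{t+1} | ...] = (-0.455) * (-2)
                   = 0.9100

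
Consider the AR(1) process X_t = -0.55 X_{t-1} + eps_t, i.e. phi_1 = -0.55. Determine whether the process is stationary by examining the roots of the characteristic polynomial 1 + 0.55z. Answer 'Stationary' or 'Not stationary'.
\text{Stationary}

The AR(p) characteristic polynomial is P(z) = 1 + 0.55z.
Stationarity requires all roots to lie outside the unit circle, i.e. |z| > 1 for every root.
This is linear in z: 1 + (0.55) z = 0  =>  z = -1/(0.55) = -1.818182,  |z| = 1.818182.
Moduli of all roots: 1.8182.
All moduli strictly greater than 1? Yes.
Verdict: Stationary.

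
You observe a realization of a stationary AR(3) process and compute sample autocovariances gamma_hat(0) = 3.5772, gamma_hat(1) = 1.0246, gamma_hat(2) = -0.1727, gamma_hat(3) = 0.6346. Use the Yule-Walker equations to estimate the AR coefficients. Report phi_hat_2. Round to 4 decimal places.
\hat\phi_{2} = -0.2270

The Yule-Walker equations for an AR(p) process read, in matrix form,
  Gamma_p phi = r_p,   with   (Gamma_p)_{ij} = gamma(|i - j|),
                       (r_p)_i = gamma(i),   i,j = 1..p.
Substitute the sample gammas (Toeplitz matrix and right-hand side of size 3):
  Gamma_p = [[3.5772, 1.0246, -0.1727], [1.0246, 3.5772, 1.0246], [-0.1727, 1.0246, 3.5772]]
  r_p     = [1.0246, -0.1727, 0.6346]
Written out (R1..R3):
  (R1) 3.5772 phi_1 + 1.0246 phi_2 - 0.1727 phi_3 = 1.0246
  (R2) 1.0246 phi_1 + 3.5772 phi_2 + 1.0246 phi_3 = -0.1727
  (R3) -0.1727 phi_1 + 1.0246 phi_2 + 3.5772 phi_3 = 0.6346
Gaussian elimination:
  R2 <- R2 - (1.0246/3.5772) R1 = R2 - (0.286425) R1:  3.283729 phi_2 + 1.074066 phi_3 = -0.466171
  R3 <- R3 - (-0.1727/3.5772) R1 = R3 - (-0.048278) R1:  1.074066 phi_2 + 3.568862 phi_3 = 0.684066
  R3 <- R3 - (1.074066/3.283729) R2 = R3 - (0.327087) R2:  3.217549 phi_3 = 0.836544
Back-substitution:
  phi_hat_3 = 0.836544 / 3.217549 = 0.259994
  phi_hat_2 = (-0.466171 - (1.074066)(0.259994)) / 3.283729 = -0.227005
  phi_hat_1 = (1.0246 - (1.0246)(-0.227005) - (-0.1727)(0.259994)) / 3.5772 = 0.363997
So phi_hat = [0.3640, -0.2270, 0.2600].
Therefore phi_hat_2 = -0.2270.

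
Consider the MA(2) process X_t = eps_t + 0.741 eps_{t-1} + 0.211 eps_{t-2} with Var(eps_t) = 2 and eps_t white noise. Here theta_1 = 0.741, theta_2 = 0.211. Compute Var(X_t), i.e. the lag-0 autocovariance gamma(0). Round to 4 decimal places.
\gamma(0) = 3.1872

For an MA(q) process X_t = eps_t + sum_i theta_i eps_{t-i} with
Var(eps_t) = sigma^2, the variance is
  gamma(0) = sigma^2 * (1 + sum_i theta_i^2).
  sum_i theta_i^2 = (0.741)^2 + (0.211)^2 = 0.549081 + 0.044521 = 0.593602.
  gamma(0) = 2 * (1 + 0.593602) = 2 * 1.593602 = 3.187204, which rounds to 3.1872.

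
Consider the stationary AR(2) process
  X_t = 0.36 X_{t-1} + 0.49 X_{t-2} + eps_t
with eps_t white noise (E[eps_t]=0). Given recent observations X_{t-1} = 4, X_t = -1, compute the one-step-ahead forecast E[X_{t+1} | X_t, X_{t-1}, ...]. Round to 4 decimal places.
E[X_{t+1} \mid \mathcal F_t] = 1.6000

For an AR(p) model X_t = c + sum_i phi_i X_{t-i} + eps_t, the
one-step-ahead conditional mean is
  E[X_{t+1} | X_t, ...] = c + sum_i phi_i X_{t+1-i}.
Substitute known values:
  E[X_{t+1} | ...] = (0.36) * (-1) + (0.49) * (4)
                   = 1.6000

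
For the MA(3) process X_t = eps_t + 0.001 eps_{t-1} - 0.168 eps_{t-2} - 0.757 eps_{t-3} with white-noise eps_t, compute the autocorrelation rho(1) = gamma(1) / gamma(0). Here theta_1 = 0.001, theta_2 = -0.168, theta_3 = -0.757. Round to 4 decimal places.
\rho(1) = 0.0799

For an MA(q) process with theta_0 = 1, the autocovariance is
  gamma(k) = sigma^2 * sum_{i=0..q-k} theta_i * theta_{i+k},
and rho(k) = gamma(k) / gamma(0). Sigma^2 cancels.
  numerator   = (1)*(0.001) + (0.001)*(-0.168) + (-0.168)*(-0.757) = 0.128008.
  denominator = (1)^2 + (0.001)^2 + (-0.168)^2 + (-0.757)^2 = 1.601274.
  rho(1) = 0.128008 / 1.601274 = 0.0799.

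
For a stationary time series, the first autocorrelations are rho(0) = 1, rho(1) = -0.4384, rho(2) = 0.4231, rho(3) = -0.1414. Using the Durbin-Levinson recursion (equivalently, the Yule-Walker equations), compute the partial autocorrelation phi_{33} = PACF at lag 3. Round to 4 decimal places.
\phi_{33} = 0.1569

The PACF at lag k is phi_{kk}, the last component of the solution
to the Yule-Walker system G_k phi = r_k where
  (G_k)_{ij} = rho(|i - j|), (r_k)_i = rho(i), i,j = 1..k.
Equivalently, Durbin-Levinson gives phi_{kk} iteratively:
  phi_{11} = rho(1)
  phi_{kk} = [rho(k) - sum_{j=1..k-1} phi_{k-1,j} rho(k-j)]
            / [1 - sum_{j=1..k-1} phi_{k-1,j} rho(j)],
  phi_{k,j} = phi_{k-1,j} - phi_{kk} phi_{k-1,k-j},  j = 1..k-1.
Step k = 1:
  phi_11 = rho(1) = -0.4384.
Step k = 2:
  phi_22 = [rho(2) - phi_11 rho(1)] / [1 - phi_11 rho(1)] = [0.4231 - (-0.4384)(-0.4384)] / [1 - (-0.4384)(-0.4384)]
         = 0.23090544 / 0.80780544 = 0.285843.
  Update: phi_21 = phi_11 - phi_22 phi_11 = -0.4384 - (0.285843)(-0.4384) = -0.313086.
Step k = 3:
  phi_33 = [rho(3) - phi_21 rho(2) - phi_22 rho(1)] / [1 - phi_21 rho(1) - phi_22 rho(2)]
    numerator   = -0.1414 - (-0.313086)(0.4231) - (0.285843)(-0.4384) = 0.11638041
    denominator = 1 - (-0.313086)(-0.4384) - (0.285843)(0.4231) = 0.74180276
  phi_33 = 0.11638041 / 0.74180276 = 0.1569.
Therefore phi_{33} = 0.1569.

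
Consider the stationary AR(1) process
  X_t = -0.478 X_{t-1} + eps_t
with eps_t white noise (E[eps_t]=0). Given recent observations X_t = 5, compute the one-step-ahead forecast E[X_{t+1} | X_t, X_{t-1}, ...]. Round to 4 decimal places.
E[X_{t+1} \mid \mathcal F_t] = -2.3900

For an AR(p) model X_t = c + sum_i phi_i X_{t-i} + eps_t, the
one-step-ahead conditional mean is
  E[X_{t+1} | X_t, ...] = c + sum_i phi_i X_{t+1-i}.
Substitute known values:
  E[X_{t+1} | ...] = (-0.478) * (5)
                   = -2.3900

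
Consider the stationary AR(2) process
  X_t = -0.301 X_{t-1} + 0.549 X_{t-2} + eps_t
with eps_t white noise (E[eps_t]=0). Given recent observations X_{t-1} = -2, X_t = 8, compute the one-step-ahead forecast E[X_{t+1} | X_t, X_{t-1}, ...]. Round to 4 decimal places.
E[X_{t+1} \mid \mathcal F_t] = -3.5060

For an AR(p) model X_t = c + sum_i phi_i X_{t-i} + eps_t, the
one-step-ahead conditional mean is
  E[X_{t+1} | X_t, ...] = c + sum_i phi_i X_{t+1-i}.
Substitute known values:
  E[X_{t+1} | ...] = (-0.301) * (8) + (0.549) * (-2)
                   = -3.5060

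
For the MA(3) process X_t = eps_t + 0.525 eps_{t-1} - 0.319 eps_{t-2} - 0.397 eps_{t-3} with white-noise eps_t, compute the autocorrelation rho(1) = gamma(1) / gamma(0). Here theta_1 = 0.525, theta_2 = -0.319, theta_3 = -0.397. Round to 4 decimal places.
\rho(1) = 0.3154

For an MA(q) process with theta_0 = 1, the autocovariance is
  gamma(k) = sigma^2 * sum_{i=0..q-k} theta_i * theta_{i+k},
and rho(k) = gamma(k) / gamma(0). Sigma^2 cancels.
  numerator   = (1)*(0.525) + (0.525)*(-0.319) + (-0.319)*(-0.397) = 0.484168.
  denominator = (1)^2 + (0.525)^2 + (-0.319)^2 + (-0.397)^2 = 1.534995.
  rho(1) = 0.484168 / 1.534995 = 0.3154.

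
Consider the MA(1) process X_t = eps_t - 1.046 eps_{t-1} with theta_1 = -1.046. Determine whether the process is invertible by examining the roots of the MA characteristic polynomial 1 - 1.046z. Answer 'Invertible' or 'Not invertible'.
\text{Not invertible}

The MA(q) characteristic polynomial is P(z) = 1 - 1.046z.
Invertibility requires all roots to lie outside the unit circle, i.e. |z| > 1 for every root.
This is linear in z: 1 + (-1.046) z = 0  =>  z = -1/(-1.046) = 0.956023,  |z| = 0.956023.
Moduli of all roots: 0.9560.
All moduli strictly greater than 1? No.
Verdict: Not invertible.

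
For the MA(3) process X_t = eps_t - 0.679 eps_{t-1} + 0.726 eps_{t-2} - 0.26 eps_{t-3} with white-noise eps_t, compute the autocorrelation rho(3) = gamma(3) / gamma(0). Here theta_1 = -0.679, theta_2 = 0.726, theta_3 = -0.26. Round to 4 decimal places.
\rho(3) = -0.1265

For an MA(q) process with theta_0 = 1, the autocovariance is
  gamma(k) = sigma^2 * sum_{i=0..q-k} theta_i * theta_{i+k},
and rho(k) = gamma(k) / gamma(0). Sigma^2 cancels.
  numerator   = (1)*(-0.26) = -0.26.
  denominator = (1)^2 + (-0.679)^2 + (0.726)^2 + (-0.26)^2 = 2.055717.
  rho(3) = -0.26 / 2.055717 = -0.1265.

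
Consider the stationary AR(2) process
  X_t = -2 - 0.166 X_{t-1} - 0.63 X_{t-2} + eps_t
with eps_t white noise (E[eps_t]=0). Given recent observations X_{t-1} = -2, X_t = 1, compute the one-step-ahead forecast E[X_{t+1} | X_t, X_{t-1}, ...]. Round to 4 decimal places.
E[X_{t+1} \mid \mathcal F_t] = -0.9060

For an AR(p) model X_t = c + sum_i phi_i X_{t-i} + eps_t, the
one-step-ahead conditional mean is
  E[X_{t+1} | X_t, ...] = c + sum_i phi_i X_{t+1-i}.
Substitute known values:
  E[X_{t+1} | ...] = -2 + (-0.166) * (1) + (-0.63) * (-2)
                   = -0.9060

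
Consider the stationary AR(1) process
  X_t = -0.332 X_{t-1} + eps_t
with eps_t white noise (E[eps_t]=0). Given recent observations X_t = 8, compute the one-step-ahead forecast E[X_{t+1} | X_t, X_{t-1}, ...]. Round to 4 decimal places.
E[X_{t+1} \mid \mathcal F_t] = -2.6560

For an AR(p) model X_t = c + sum_i phi_i X_{t-i} + eps_t, the
one-step-ahead conditional mean is
  E[X_{t+1} | X_t, ...] = c + sum_i phi_i X_{t+1-i}.
Substitute known values:
  E[X_{t+1} | ...] = (-0.332) * (8)
                   = -2.6560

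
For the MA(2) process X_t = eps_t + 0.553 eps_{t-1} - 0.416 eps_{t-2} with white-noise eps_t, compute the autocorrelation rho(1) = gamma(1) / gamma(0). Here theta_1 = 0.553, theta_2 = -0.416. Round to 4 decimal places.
\rho(1) = 0.2184

For an MA(q) process with theta_0 = 1, the autocovariance is
  gamma(k) = sigma^2 * sum_{i=0..q-k} theta_i * theta_{i+k},
and rho(k) = gamma(k) / gamma(0). Sigma^2 cancels.
  numerator   = (1)*(0.553) + (0.553)*(-0.416) = 0.322952.
  denominator = (1)^2 + (0.553)^2 + (-0.416)^2 = 1.478865.
  rho(1) = 0.322952 / 1.478865 = 0.2184.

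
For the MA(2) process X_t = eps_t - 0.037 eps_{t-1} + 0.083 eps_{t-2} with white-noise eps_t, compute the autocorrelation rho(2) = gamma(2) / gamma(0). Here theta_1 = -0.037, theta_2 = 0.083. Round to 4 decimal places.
\rho(2) = 0.0823

For an MA(q) process with theta_0 = 1, the autocovariance is
  gamma(k) = sigma^2 * sum_{i=0..q-k} theta_i * theta_{i+k},
and rho(k) = gamma(k) / gamma(0). Sigma^2 cancels.
  numerator   = (1)*(0.083) = 0.083.
  denominator = (1)^2 + (-0.037)^2 + (0.083)^2 = 1.008258.
  rho(2) = 0.083 / 1.008258 = 0.0823.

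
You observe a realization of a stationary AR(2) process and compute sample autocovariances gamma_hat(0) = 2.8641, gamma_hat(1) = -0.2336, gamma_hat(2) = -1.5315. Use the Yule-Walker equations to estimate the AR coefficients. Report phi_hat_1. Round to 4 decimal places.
\hat\phi_{1} = -0.1260

The Yule-Walker equations for an AR(p) process read, in matrix form,
  Gamma_p phi = r_p,   with   (Gamma_p)_{ij} = gamma(|i - j|),
                       (r_p)_i = gamma(i),   i,j = 1..p.
Substitute the sample gammas (Toeplitz matrix and right-hand side of size 2):
  Gamma_p = [[2.8641, -0.2336], [-0.2336, 2.8641]]
  r_p     = [-0.2336, -1.5315]
Written out:
  2.8641 phi_1 - 0.2336 phi_2 = -0.2336
  -0.2336 phi_1 + 2.8641 phi_2 = -1.5315
Solve by Cramer's rule:
  det = gamma(0)^2 - gamma(1)^2 = (2.8641)^2 - (-0.2336)^2 = 8.20306881 - 0.05456896 = 8.14849985
  phi_hat_1 = [gamma(1) gamma(0) - gamma(1) gamma(2)] / det = [(-0.2336)(2.8641) - (-0.2336)(-1.5315)] / 8.14849985 = -1.02681216 / 8.14849985 = -0.126
  phi_hat_2 = [gamma(0) gamma(2) - gamma(1)^2] / det = [(2.8641)(-1.5315) - (-0.2336)^2] / 8.14849985 = -4.44093811 / 8.14849985 = -0.545
So phi_hat = [-0.1260, -0.5450].
Therefore phi_hat_1 = -0.1260.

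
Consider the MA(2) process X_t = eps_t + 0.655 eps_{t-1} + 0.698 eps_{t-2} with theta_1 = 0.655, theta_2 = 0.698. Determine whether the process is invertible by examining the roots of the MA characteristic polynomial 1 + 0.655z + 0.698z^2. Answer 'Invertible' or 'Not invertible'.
\text{Invertible}

The MA(q) characteristic polynomial is P(z) = 1 + 0.655z + 0.698z^2.
Invertibility requires all roots to lie outside the unit circle, i.e. |z| > 1 for every root.
Set 1 + (0.655) z + (0.698) z^2 = 0, i.e. a z^2 + b z + c = 0 with a = 0.698, b = 0.655, c = 1.
Discriminant D = b^2 - 4ac = (0.655)^2 - 4*(0.698)*1 = 0.429025 - (2.792) = -2.362975.
D < 0, so the roots are the complex-conjugate pair z = (-b +/- i sqrt(-D)) / (2a) = -0.4692 +/- 1.1011i.
For a conjugate pair |z|^2 = z * conj(z) = (product of roots) = c/a = 1/(0.698) = 1.432665, so |z| = sqrt(1.432665) = 1.1969 for both roots.
Moduli of all roots: 1.1969, 1.1969.
All moduli strictly greater than 1? Yes.
Verdict: Invertible.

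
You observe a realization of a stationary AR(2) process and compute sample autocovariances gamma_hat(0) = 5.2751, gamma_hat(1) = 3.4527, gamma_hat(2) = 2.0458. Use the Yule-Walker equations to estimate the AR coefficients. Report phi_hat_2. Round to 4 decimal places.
\hat\phi_{2} = -0.0710

The Yule-Walker equations for an AR(p) process read, in matrix form,
  Gamma_p phi = r_p,   with   (Gamma_p)_{ij} = gamma(|i - j|),
                       (r_p)_i = gamma(i),   i,j = 1..p.
Substitute the sample gammas (Toeplitz matrix and right-hand side of size 2):
  Gamma_p = [[5.2751, 3.4527], [3.4527, 5.2751]]
  r_p     = [3.4527, 2.0458]
Written out:
  5.2751 phi_1 + 3.4527 phi_2 = 3.4527
  3.4527 phi_1 + 5.2751 phi_2 = 2.0458
Solve by Cramer's rule:
  det = gamma(0)^2 - gamma(1)^2 = (5.2751)^2 - (3.4527)^2 = 27.82668001 - 11.92113729 = 15.90554272
  phi_hat_1 = [gamma(1) gamma(0) - gamma(1) gamma(2)] / det = [(3.4527)(5.2751) - (3.4527)(2.0458)] / 15.90554272 = 11.14980411 / 15.90554272 = 0.701
  phi_hat_2 = [gamma(0) gamma(2) - gamma(1)^2] / det = [(5.2751)(2.0458) - (3.4527)^2] / 15.90554272 = -1.12933771 / 15.90554272 = -0.071
So phi_hat = [0.7010, -0.0710].
Therefore phi_hat_2 = -0.0710.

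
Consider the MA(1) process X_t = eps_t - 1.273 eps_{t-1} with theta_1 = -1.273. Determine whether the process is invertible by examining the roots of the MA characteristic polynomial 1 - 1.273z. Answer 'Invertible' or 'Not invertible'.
\text{Not invertible}

The MA(q) characteristic polynomial is P(z) = 1 - 1.273z.
Invertibility requires all roots to lie outside the unit circle, i.e. |z| > 1 for every root.
This is linear in z: 1 + (-1.273) z = 0  =>  z = -1/(-1.273) = 0.785546,  |z| = 0.785546.
Moduli of all roots: 0.7855.
All moduli strictly greater than 1? No.
Verdict: Not invertible.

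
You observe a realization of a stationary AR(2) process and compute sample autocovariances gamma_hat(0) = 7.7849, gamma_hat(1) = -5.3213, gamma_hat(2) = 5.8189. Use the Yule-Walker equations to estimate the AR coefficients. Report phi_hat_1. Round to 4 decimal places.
\hat\phi_{1} = -0.3240

The Yule-Walker equations for an AR(p) process read, in matrix form,
  Gamma_p phi = r_p,   with   (Gamma_p)_{ij} = gamma(|i - j|),
                       (r_p)_i = gamma(i),   i,j = 1..p.
Substitute the sample gammas (Toeplitz matrix and right-hand side of size 2):
  Gamma_p = [[7.7849, -5.3213], [-5.3213, 7.7849]]
  r_p     = [-5.3213, 5.8189]
Written out:
  7.7849 phi_1 - 5.3213 phi_2 = -5.3213
  -5.3213 phi_1 + 7.7849 phi_2 = 5.8189
Solve by Cramer's rule:
  det = gamma(0)^2 - gamma(1)^2 = (7.7849)^2 - (-5.3213)^2 = 60.60466801 - 28.31623369 = 32.28843432
  phi_hat_1 = [gamma(1) gamma(0) - gamma(1) gamma(2)] / det = [(-5.3213)(7.7849) - (-5.3213)(5.8189)] / 32.28843432 = -10.4616758 / 32.28843432 = -0.324
  phi_hat_2 = [gamma(0) gamma(2) - gamma(1)^2] / det = [(7.7849)(5.8189) - (-5.3213)^2] / 32.28843432 = 16.98332092 / 32.28843432 = 0.526
So phi_hat = [-0.3240, 0.5260].
Therefore phi_hat_1 = -0.3240.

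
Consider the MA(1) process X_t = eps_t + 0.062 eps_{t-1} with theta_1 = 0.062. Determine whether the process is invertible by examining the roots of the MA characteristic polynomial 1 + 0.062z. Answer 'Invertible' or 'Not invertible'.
\text{Invertible}

The MA(q) characteristic polynomial is P(z) = 1 + 0.062z.
Invertibility requires all roots to lie outside the unit circle, i.e. |z| > 1 for every root.
This is linear in z: 1 + (0.062) z = 0  =>  z = -1/(0.062) = -16.129032,  |z| = 16.129032.
Moduli of all roots: 16.1290.
All moduli strictly greater than 1? Yes.
Verdict: Invertible.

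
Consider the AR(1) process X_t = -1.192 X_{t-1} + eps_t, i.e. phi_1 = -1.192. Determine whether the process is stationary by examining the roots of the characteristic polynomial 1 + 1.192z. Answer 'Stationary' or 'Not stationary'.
\text{Not stationary}

The AR(p) characteristic polynomial is P(z) = 1 + 1.192z.
Stationarity requires all roots to lie outside the unit circle, i.e. |z| > 1 for every root.
This is linear in z: 1 + (1.192) z = 0  =>  z = -1/(1.192) = -0.838926,  |z| = 0.838926.
Moduli of all roots: 0.8389.
All moduli strictly greater than 1? No.
Verdict: Not stationary.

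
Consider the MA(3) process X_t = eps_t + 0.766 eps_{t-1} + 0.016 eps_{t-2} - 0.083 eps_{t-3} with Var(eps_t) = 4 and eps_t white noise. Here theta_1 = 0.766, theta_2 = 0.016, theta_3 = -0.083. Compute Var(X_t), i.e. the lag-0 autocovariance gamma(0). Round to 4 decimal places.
\gamma(0) = 6.3756

For an MA(q) process X_t = eps_t + sum_i theta_i eps_{t-i} with
Var(eps_t) = sigma^2, the variance is
  gamma(0) = sigma^2 * (1 + sum_i theta_i^2).
  sum_i theta_i^2 = (0.766)^2 + (0.016)^2 + (-0.083)^2 = 0.586756 + 0.000256 + 0.006889 = 0.593901.
  gamma(0) = 4 * (1 + 0.593901) = 4 * 1.593901 = 6.375604, which rounds to 6.3756.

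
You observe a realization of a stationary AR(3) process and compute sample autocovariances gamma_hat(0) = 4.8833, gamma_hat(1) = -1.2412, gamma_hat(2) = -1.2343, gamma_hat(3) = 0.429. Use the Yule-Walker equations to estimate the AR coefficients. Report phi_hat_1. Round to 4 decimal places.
\hat\phi_{1} = -0.3750

The Yule-Walker equations for an AR(p) process read, in matrix form,
  Gamma_p phi = r_p,   with   (Gamma_p)_{ij} = gamma(|i - j|),
                       (r_p)_i = gamma(i),   i,j = 1..p.
Substitute the sample gammas (Toeplitz matrix and right-hand side of size 3):
  Gamma_p = [[4.8833, -1.2412, -1.2343], [-1.2412, 4.8833, -1.2412], [-1.2343, -1.2412, 4.8833]]
  r_p     = [-1.2412, -1.2343, 0.429]
Written out (R1..R3):
  (R1) 4.8833 phi_1 - 1.2412 phi_2 - 1.2343 phi_3 = -1.2412
  (R2) -1.2412 phi_1 + 4.8833 phi_2 - 1.2412 phi_3 = -1.2343
  (R3) -1.2343 phi_1 - 1.2412 phi_2 + 4.8833 phi_3 = 0.429
Gaussian elimination:
  R2 <- R2 - (-1.2412/4.8833) R1 = R2 - (-0.254172) R1:  4.567821 phi_2 - 1.554925 phi_3 = -1.549779
  R3 <- R3 - (-1.2343/4.8833) R1 = R3 - (-0.252759) R1:  -1.554925 phi_2 + 4.571319 phi_3 = 0.115275
  R3 <- R3 - (-1.554925/4.567821) R2 = R3 - (-0.340408) R2:  4.042009 phi_3 = -0.412283
Back-substitution:
  phi_hat_3 = -0.412283 / 4.042009 = -0.101999
  phi_hat_2 = (-1.549779 - (-1.554925)(-0.101999)) / 4.567821 = -0.374003
  phi_hat_1 = (-1.2412 - (-1.2412)(-0.374003) - (-1.2343)(-0.101999)) / 4.8833 = -0.375015
So phi_hat = [-0.3750, -0.3740, -0.1020].
Therefore phi_hat_1 = -0.3750.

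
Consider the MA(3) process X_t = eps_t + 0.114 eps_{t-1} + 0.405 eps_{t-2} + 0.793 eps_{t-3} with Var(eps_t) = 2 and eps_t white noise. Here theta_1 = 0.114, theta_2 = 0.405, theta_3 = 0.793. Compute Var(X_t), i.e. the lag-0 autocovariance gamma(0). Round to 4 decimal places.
\gamma(0) = 3.6117

For an MA(q) process X_t = eps_t + sum_i theta_i eps_{t-i} with
Var(eps_t) = sigma^2, the variance is
  gamma(0) = sigma^2 * (1 + sum_i theta_i^2).
  sum_i theta_i^2 = (0.114)^2 + (0.405)^2 + (0.793)^2 = 0.012996 + 0.164025 + 0.628849 = 0.80587.
  gamma(0) = 2 * (1 + 0.80587) = 2 * 1.80587 = 3.61174, which rounds to 3.6117.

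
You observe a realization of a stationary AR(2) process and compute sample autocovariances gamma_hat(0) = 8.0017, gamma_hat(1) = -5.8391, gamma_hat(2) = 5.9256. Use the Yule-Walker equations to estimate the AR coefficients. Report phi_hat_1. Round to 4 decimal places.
\hat\phi_{1} = -0.4050

The Yule-Walker equations for an AR(p) process read, in matrix form,
  Gamma_p phi = r_p,   with   (Gamma_p)_{ij} = gamma(|i - j|),
                       (r_p)_i = gamma(i),   i,j = 1..p.
Substitute the sample gammas (Toeplitz matrix and right-hand side of size 2):
  Gamma_p = [[8.0017, -5.8391], [-5.8391, 8.0017]]
  r_p     = [-5.8391, 5.9256]
Written out:
  8.0017 phi_1 - 5.8391 phi_2 = -5.8391
  -5.8391 phi_1 + 8.0017 phi_2 = 5.9256
Solve by Cramer's rule:
  det = gamma(0)^2 - gamma(1)^2 = (8.0017)^2 - (-5.8391)^2 = 64.02720289 - 34.09508881 = 29.93211408
  phi_hat_1 = [gamma(1) gamma(0) - gamma(1) gamma(2)] / det = [(-5.8391)(8.0017) - (-5.8391)(5.9256)] / 29.93211408 = -12.12255551 / 29.93211408 = -0.405
  phi_hat_2 = [gamma(0) gamma(2) - gamma(1)^2] / det = [(8.0017)(5.9256) - (-5.8391)^2] / 29.93211408 = 13.31978471 / 29.93211408 = 0.445
So phi_hat = [-0.4050, 0.4450].
Therefore phi_hat_1 = -0.4050.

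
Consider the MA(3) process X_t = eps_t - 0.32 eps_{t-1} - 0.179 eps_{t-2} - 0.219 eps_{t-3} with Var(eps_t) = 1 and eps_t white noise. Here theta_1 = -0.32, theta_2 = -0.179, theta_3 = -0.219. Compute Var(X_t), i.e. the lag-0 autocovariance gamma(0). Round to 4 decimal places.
\gamma(0) = 1.1824

For an MA(q) process X_t = eps_t + sum_i theta_i eps_{t-i} with
Var(eps_t) = sigma^2, the variance is
  gamma(0) = sigma^2 * (1 + sum_i theta_i^2).
  sum_i theta_i^2 = (-0.32)^2 + (-0.179)^2 + (-0.219)^2 = 0.1024 + 0.032041 + 0.047961 = 0.182402.
  gamma(0) = 1 * (1 + 0.182402) = 1 * 1.182402 = 1.182402, which rounds to 1.1824.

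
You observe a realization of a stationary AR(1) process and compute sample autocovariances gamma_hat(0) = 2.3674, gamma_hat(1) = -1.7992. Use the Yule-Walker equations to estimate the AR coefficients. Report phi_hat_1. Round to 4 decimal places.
\hat\phi_{1} = -0.7600

The Yule-Walker equations for an AR(p) process read, in matrix form,
  Gamma_p phi = r_p,   with   (Gamma_p)_{ij} = gamma(|i - j|),
                       (r_p)_i = gamma(i),   i,j = 1..p.
Substitute the sample gammas (Toeplitz matrix and right-hand side of size 1):
  Gamma_p = [[2.3674]]
  r_p     = [-1.7992]
With p = 1 this is the single equation gamma(0) phi_1 = gamma(1):
  phi_hat_1 = gamma(1) / gamma(0) = -1.7992 / 2.3674 = -0.7600.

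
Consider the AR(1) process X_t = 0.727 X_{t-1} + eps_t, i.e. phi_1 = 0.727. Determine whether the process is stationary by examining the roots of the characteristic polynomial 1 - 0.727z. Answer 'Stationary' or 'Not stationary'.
\text{Stationary}

The AR(p) characteristic polynomial is P(z) = 1 - 0.727z.
Stationarity requires all roots to lie outside the unit circle, i.e. |z| > 1 for every root.
This is linear in z: 1 + (-0.727) z = 0  =>  z = -1/(-0.727) = 1.375516,  |z| = 1.375516.
Moduli of all roots: 1.3755.
All moduli strictly greater than 1? Yes.
Verdict: Stationary.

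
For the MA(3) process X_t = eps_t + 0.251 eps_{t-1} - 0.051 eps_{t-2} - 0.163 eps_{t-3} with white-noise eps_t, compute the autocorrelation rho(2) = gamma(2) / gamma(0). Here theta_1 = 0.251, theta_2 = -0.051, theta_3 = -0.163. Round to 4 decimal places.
\rho(2) = -0.0842

For an MA(q) process with theta_0 = 1, the autocovariance is
  gamma(k) = sigma^2 * sum_{i=0..q-k} theta_i * theta_{i+k},
and rho(k) = gamma(k) / gamma(0). Sigma^2 cancels.
  numerator   = (1)*(-0.051) + (0.251)*(-0.163) = -0.091913.
  denominator = (1)^2 + (0.251)^2 + (-0.051)^2 + (-0.163)^2 = 1.092171.
  rho(2) = -0.091913 / 1.092171 = -0.0842.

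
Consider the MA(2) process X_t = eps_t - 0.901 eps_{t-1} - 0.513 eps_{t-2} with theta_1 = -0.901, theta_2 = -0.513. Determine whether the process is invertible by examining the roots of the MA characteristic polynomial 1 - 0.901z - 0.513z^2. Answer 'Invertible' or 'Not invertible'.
\text{Not invertible}

The MA(q) characteristic polynomial is P(z) = 1 - 0.901z - 0.513z^2.
Invertibility requires all roots to lie outside the unit circle, i.e. |z| > 1 for every root.
Set 1 + (-0.901) z + (-0.513) z^2 = 0, i.e. a z^2 + b z + c = 0 with a = -0.513, b = -0.901, c = 1.
Discriminant D = b^2 - 4ac = (-0.901)^2 - 4*(-0.513)*1 = 0.811801 - (-2.052) = 2.863801.
D >= 0, so the roots are real: z = (-b +/- sqrt(D)) / (2a) = (0.901 +/- 1.692277) / (-1.026).
  z_1 = (0.901 + 1.692277) / (-1.026) = -2.5276,   |z_1| = 2.5276.
  z_2 = (0.901 - 1.692277) / (-1.026) = 0.7712,   |z_2| = 0.7712.
Moduli of all roots: 2.5276, 0.7712.
All moduli strictly greater than 1? No.
Verdict: Not invertible.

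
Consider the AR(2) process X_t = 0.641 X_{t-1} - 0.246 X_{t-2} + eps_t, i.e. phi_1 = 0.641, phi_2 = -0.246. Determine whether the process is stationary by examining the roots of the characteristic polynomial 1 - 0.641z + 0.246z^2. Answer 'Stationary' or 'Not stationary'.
\text{Stationary}

The AR(p) characteristic polynomial is P(z) = 1 - 0.641z + 0.246z^2.
Stationarity requires all roots to lie outside the unit circle, i.e. |z| > 1 for every root.
Set 1 + (-0.641) z + (0.246) z^2 = 0, i.e. a z^2 + b z + c = 0 with a = 0.246, b = -0.641, c = 1.
Discriminant D = b^2 - 4ac = (-0.641)^2 - 4*(0.246)*1 = 0.410881 - (0.984) = -0.573119.
D < 0, so the roots are the complex-conjugate pair z = (-b +/- i sqrt(-D)) / (2a) = 1.3028 +/- 1.5387i.
For a conjugate pair |z|^2 = z * conj(z) = (product of roots) = c/a = 1/(0.246) = 4.065041, so |z| = sqrt(4.065041) = 2.0162 for both roots.
Moduli of all roots: 2.0162, 2.0162.
All moduli strictly greater than 1? Yes.
Verdict: Stationary.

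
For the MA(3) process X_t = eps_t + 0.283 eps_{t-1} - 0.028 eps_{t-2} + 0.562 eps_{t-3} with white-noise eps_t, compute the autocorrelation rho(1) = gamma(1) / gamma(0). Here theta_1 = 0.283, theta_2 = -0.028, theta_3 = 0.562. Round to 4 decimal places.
\rho(1) = 0.1857

For an MA(q) process with theta_0 = 1, the autocovariance is
  gamma(k) = sigma^2 * sum_{i=0..q-k} theta_i * theta_{i+k},
and rho(k) = gamma(k) / gamma(0). Sigma^2 cancels.
  numerator   = (1)*(0.283) + (0.283)*(-0.028) + (-0.028)*(0.562) = 0.25934.
  denominator = (1)^2 + (0.283)^2 + (-0.028)^2 + (0.562)^2 = 1.396717.
  rho(1) = 0.25934 / 1.396717 = 0.1857.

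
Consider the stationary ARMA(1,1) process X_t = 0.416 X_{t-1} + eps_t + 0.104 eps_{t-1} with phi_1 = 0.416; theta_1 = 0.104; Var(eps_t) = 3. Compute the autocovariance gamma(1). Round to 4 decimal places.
\gamma(1) = 1.9681

Multiply the model equation by X_{t-k} and take expectations. With theta_0 = psi_0 = 1 and psi_j the MA(infinity) weights, this gives
  gamma(k) - sum_i phi_i gamma(k-i) = c_k,
  c_k = sigma^2 * sum_{j=k..q} theta_j psi_{j-k}   (c_k = 0 for k > q),
using gamma(-m) = gamma(m).
psi-weights needed (psi_j = theta_j + sum_i phi_i psi_{j-i}):
  psi_1 = theta_1 + phi_1 = 0.104 + (0.416) = 0.52
Right-hand sides:
  c_0 = sigma^2 (1 + theta_1 psi_1) = 3 * (1 + (0.104)(0.52)) = 3 * 1.05408 = 3.16224
  c_1 = sigma^2 theta_1 = 3 * (0.104) = 0.312
  c_2 = 0
Equations for k = 0 and k = 1 (AR order 1):
  gamma(0) = phi_1 gamma(1) + c_0
  gamma(1) = phi_1 gamma(0) + c_1
Substituting the second into the first: gamma(0) (1 - phi_1^2) = c_0 + phi_1 c_1, so
  gamma(0) = (c_0 + phi_1 c_1) / (1 - phi_1^2) = (3.16224 + (0.416)(0.312)) / (1 - (0.416)^2) = 3.292032 / 0.826944 = 3.980961.
  gamma(1) = phi_1 gamma(0) + c_1 = (0.416)(3.980961) + (0.312) = 1.96808.
Therefore gamma(1) = 1.9681 (to 4 decimal places).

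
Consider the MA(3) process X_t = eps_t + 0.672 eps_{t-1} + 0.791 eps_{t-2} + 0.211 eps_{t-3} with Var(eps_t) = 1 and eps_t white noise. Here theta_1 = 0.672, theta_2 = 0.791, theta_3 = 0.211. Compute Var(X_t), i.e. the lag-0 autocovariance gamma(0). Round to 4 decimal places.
\gamma(0) = 2.1218

For an MA(q) process X_t = eps_t + sum_i theta_i eps_{t-i} with
Var(eps_t) = sigma^2, the variance is
  gamma(0) = sigma^2 * (1 + sum_i theta_i^2).
  sum_i theta_i^2 = (0.672)^2 + (0.791)^2 + (0.211)^2 = 0.451584 + 0.625681 + 0.044521 = 1.121786.
  gamma(0) = 1 * (1 + 1.121786) = 1 * 2.121786 = 2.121786, which rounds to 2.1218.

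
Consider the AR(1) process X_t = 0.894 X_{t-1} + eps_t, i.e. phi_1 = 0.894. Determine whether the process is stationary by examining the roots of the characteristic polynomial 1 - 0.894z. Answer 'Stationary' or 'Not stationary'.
\text{Stationary}

The AR(p) characteristic polynomial is P(z) = 1 - 0.894z.
Stationarity requires all roots to lie outside the unit circle, i.e. |z| > 1 for every root.
This is linear in z: 1 + (-0.894) z = 0  =>  z = -1/(-0.894) = 1.118568,  |z| = 1.118568.
Moduli of all roots: 1.1186.
All moduli strictly greater than 1? Yes.
Verdict: Stationary.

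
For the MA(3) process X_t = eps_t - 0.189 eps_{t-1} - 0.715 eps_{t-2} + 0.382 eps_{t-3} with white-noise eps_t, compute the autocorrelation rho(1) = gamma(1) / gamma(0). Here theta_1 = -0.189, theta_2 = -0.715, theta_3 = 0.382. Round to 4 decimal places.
\rho(1) = -0.1932

For an MA(q) process with theta_0 = 1, the autocovariance is
  gamma(k) = sigma^2 * sum_{i=0..q-k} theta_i * theta_{i+k},
and rho(k) = gamma(k) / gamma(0). Sigma^2 cancels.
  numerator   = (1)*(-0.189) + (-0.189)*(-0.715) + (-0.715)*(0.382) = -0.326995.
  denominator = (1)^2 + (-0.189)^2 + (-0.715)^2 + (0.382)^2 = 1.69287.
  rho(1) = -0.326995 / 1.69287 = -0.1932.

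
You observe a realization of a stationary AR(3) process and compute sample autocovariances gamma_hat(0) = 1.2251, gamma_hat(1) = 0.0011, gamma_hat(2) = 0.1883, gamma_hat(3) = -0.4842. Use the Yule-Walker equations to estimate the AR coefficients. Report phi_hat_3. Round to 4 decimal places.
\hat\phi_{3} = -0.4051

The Yule-Walker equations for an AR(p) process read, in matrix form,
  Gamma_p phi = r_p,   with   (Gamma_p)_{ij} = gamma(|i - j|),
                       (r_p)_i = gamma(i),   i,j = 1..p.
Substitute the sample gammas (Toeplitz matrix and right-hand side of size 3):
  Gamma_p = [[1.2251, 0.0011, 0.1883], [0.0011, 1.2251, 0.0011], [0.1883, 0.0011, 1.2251]]
  r_p     = [0.0011, 0.1883, -0.4842]
Written out (R1..R3):
  (R1) 1.2251 phi_1 + 0.0011 phi_2 + 0.1883 phi_3 = 0.0011
  (R2) 0.0011 phi_1 + 1.2251 phi_2 + 0.0011 phi_3 = 0.1883
  (R3) 0.1883 phi_1 + 0.0011 phi_2 + 1.2251 phi_3 = -0.4842
Gaussian elimination:
  R2 <- R2 - (0.0011/1.2251) R1 = R2 - (0.000898) R1:  1.225099 phi_2 + 0.000931 phi_3 = 0.188299
  R3 <- R3 - (0.1883/1.2251) R1 = R3 - (0.153702) R1:  0.000931 phi_2 + 1.196158 phi_3 = -0.484369
  R3 <- R3 - (0.000931/1.225099) R2 = R3 - (0.00076) R2:  1.196157 phi_3 = -0.484512
Back-substitution:
  phi_hat_3 = -0.484512 / 1.196157 = -0.405057
  phi_hat_2 = (0.188299 - (0.000931)(-0.405057)) / 1.225099 = 0.154009
  phi_hat_1 = (0.0011 - (0.0011)(0.154009) - (0.1883)(-0.405057)) / 1.2251 = 0.063018
So phi_hat = [0.0630, 0.1540, -0.4051].
Therefore phi_hat_3 = -0.4051.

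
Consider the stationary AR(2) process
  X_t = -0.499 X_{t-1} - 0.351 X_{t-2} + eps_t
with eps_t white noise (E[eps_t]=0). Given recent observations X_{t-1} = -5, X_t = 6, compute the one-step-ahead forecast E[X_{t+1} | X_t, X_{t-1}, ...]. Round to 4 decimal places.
E[X_{t+1} \mid \mathcal F_t] = -1.2390

For an AR(p) model X_t = c + sum_i phi_i X_{t-i} + eps_t, the
one-step-ahead conditional mean is
  E[X_{t+1} | X_t, ...] = c + sum_i phi_i X_{t+1-i}.
Substitute known values:
  E[X_{t+1} | ...] = (-0.499) * (6) + (-0.351) * (-5)
                   = -1.2390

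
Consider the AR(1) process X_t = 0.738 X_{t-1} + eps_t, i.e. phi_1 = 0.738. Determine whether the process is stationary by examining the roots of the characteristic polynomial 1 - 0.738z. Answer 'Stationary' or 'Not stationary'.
\text{Stationary}

The AR(p) characteristic polynomial is P(z) = 1 - 0.738z.
Stationarity requires all roots to lie outside the unit circle, i.e. |z| > 1 for every root.
This is linear in z: 1 + (-0.738) z = 0  =>  z = -1/(-0.738) = 1.355014,  |z| = 1.355014.
Moduli of all roots: 1.3550.
All moduli strictly greater than 1? Yes.
Verdict: Stationary.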